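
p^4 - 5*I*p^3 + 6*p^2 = p^2*(p - 6*I)*(p + I)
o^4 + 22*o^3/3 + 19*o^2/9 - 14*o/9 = o*(o - 1/3)*(o + 2/3)*(o + 7)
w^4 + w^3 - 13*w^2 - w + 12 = (w - 3)*(w - 1)*(w + 1)*(w + 4)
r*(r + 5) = r^2 + 5*r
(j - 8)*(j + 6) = j^2 - 2*j - 48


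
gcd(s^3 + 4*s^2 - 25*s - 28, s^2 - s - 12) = s - 4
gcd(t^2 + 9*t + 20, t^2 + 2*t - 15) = t + 5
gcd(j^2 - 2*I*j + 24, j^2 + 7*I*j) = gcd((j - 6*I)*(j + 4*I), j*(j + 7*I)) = 1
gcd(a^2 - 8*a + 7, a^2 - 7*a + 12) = 1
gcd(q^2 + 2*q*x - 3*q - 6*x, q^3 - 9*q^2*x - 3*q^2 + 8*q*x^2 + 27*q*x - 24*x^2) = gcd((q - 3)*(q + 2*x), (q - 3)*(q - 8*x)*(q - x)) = q - 3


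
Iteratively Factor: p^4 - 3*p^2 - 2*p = (p)*(p^3 - 3*p - 2) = p*(p + 1)*(p^2 - p - 2) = p*(p - 2)*(p + 1)*(p + 1)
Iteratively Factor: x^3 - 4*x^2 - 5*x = (x)*(x^2 - 4*x - 5) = x*(x - 5)*(x + 1)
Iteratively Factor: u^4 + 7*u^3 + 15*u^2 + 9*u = (u)*(u^3 + 7*u^2 + 15*u + 9) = u*(u + 1)*(u^2 + 6*u + 9) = u*(u + 1)*(u + 3)*(u + 3)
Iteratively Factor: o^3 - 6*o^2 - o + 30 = (o + 2)*(o^2 - 8*o + 15) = (o - 3)*(o + 2)*(o - 5)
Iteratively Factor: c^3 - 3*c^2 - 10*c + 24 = (c - 2)*(c^2 - c - 12) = (c - 2)*(c + 3)*(c - 4)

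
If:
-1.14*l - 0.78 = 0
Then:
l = -0.68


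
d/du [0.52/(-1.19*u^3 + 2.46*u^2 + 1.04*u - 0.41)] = (1.8564*u^2 - 2.5584*u - 0.5408)/(1.19*u^3 - 2.46*u^2 - 1.04*u + 0.41)^2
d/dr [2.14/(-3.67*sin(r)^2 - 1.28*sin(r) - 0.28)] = (15.7076*sin(r) + 2.7392)*cos(r)/(3.67*sin(r)^2 + 1.28*sin(r) + 0.28)^2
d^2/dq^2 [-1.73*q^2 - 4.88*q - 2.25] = -3.46000000000000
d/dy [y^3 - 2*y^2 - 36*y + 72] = 3*y^2 - 4*y - 36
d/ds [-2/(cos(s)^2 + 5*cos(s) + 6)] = -2*(2*cos(s) + 5)*sin(s)/(cos(s)^2 + 5*cos(s) + 6)^2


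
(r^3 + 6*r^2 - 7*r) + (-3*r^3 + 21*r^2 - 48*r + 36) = -2*r^3 + 27*r^2 - 55*r + 36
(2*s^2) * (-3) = -6*s^2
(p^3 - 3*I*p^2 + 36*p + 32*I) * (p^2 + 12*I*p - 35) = p^5 + 9*I*p^4 + 37*p^3 + 569*I*p^2 - 1644*p - 1120*I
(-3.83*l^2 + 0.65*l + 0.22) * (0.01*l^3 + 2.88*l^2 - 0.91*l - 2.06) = -0.0383*l^5 - 11.0239*l^4 + 5.3595*l^3 + 7.9319*l^2 - 1.5392*l - 0.4532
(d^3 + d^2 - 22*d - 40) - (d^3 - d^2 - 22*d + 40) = 2*d^2 - 80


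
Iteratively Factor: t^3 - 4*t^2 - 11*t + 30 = (t + 3)*(t^2 - 7*t + 10) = (t - 2)*(t + 3)*(t - 5)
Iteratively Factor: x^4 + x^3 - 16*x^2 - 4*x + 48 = (x - 3)*(x^3 + 4*x^2 - 4*x - 16) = (x - 3)*(x + 4)*(x^2 - 4) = (x - 3)*(x - 2)*(x + 4)*(x + 2)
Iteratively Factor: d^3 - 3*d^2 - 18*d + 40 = (d - 2)*(d^2 - d - 20) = (d - 2)*(d + 4)*(d - 5)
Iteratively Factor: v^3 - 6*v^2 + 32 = (v + 2)*(v^2 - 8*v + 16) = (v - 4)*(v + 2)*(v - 4)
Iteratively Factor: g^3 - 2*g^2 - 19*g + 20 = (g - 1)*(g^2 - g - 20) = (g - 5)*(g - 1)*(g + 4)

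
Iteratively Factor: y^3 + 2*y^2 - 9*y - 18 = (y + 2)*(y^2 - 9) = (y + 2)*(y + 3)*(y - 3)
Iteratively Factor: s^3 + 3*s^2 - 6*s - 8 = (s - 2)*(s^2 + 5*s + 4) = (s - 2)*(s + 4)*(s + 1)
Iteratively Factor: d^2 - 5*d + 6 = (d - 2)*(d - 3)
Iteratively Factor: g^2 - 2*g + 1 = (g - 1)*(g - 1)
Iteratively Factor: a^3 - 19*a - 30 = (a - 5)*(a^2 + 5*a + 6) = (a - 5)*(a + 2)*(a + 3)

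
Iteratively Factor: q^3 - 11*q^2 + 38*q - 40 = (q - 5)*(q^2 - 6*q + 8) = (q - 5)*(q - 2)*(q - 4)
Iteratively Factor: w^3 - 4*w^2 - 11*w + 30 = (w + 3)*(w^2 - 7*w + 10) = (w - 5)*(w + 3)*(w - 2)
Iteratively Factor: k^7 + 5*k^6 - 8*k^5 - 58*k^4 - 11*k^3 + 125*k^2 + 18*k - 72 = (k + 1)*(k^6 + 4*k^5 - 12*k^4 - 46*k^3 + 35*k^2 + 90*k - 72) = (k + 1)*(k + 3)*(k^5 + k^4 - 15*k^3 - k^2 + 38*k - 24) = (k - 3)*(k + 1)*(k + 3)*(k^4 + 4*k^3 - 3*k^2 - 10*k + 8) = (k - 3)*(k + 1)*(k + 3)*(k + 4)*(k^3 - 3*k + 2) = (k - 3)*(k + 1)*(k + 2)*(k + 3)*(k + 4)*(k^2 - 2*k + 1) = (k - 3)*(k - 1)*(k + 1)*(k + 2)*(k + 3)*(k + 4)*(k - 1)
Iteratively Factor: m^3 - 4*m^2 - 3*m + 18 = (m - 3)*(m^2 - m - 6) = (m - 3)^2*(m + 2)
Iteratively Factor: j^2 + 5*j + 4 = (j + 4)*(j + 1)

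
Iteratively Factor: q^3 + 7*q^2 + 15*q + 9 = (q + 3)*(q^2 + 4*q + 3) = (q + 3)^2*(q + 1)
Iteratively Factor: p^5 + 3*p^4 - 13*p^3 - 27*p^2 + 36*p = (p)*(p^4 + 3*p^3 - 13*p^2 - 27*p + 36) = p*(p - 1)*(p^3 + 4*p^2 - 9*p - 36) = p*(p - 1)*(p + 4)*(p^2 - 9) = p*(p - 3)*(p - 1)*(p + 4)*(p + 3)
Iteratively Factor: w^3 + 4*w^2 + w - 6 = (w + 2)*(w^2 + 2*w - 3) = (w - 1)*(w + 2)*(w + 3)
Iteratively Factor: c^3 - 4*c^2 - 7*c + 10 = (c - 1)*(c^2 - 3*c - 10) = (c - 1)*(c + 2)*(c - 5)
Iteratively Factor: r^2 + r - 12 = (r + 4)*(r - 3)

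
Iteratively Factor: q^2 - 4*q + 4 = (q - 2)*(q - 2)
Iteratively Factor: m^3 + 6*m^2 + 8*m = (m)*(m^2 + 6*m + 8) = m*(m + 2)*(m + 4)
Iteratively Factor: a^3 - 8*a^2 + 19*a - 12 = (a - 4)*(a^2 - 4*a + 3) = (a - 4)*(a - 1)*(a - 3)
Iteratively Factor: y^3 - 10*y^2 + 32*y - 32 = (y - 2)*(y^2 - 8*y + 16) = (y - 4)*(y - 2)*(y - 4)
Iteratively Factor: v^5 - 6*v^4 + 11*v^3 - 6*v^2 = (v - 3)*(v^4 - 3*v^3 + 2*v^2) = v*(v - 3)*(v^3 - 3*v^2 + 2*v) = v*(v - 3)*(v - 2)*(v^2 - v) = v^2*(v - 3)*(v - 2)*(v - 1)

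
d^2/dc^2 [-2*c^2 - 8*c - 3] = -4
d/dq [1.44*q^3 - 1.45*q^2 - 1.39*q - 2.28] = 4.32*q^2 - 2.9*q - 1.39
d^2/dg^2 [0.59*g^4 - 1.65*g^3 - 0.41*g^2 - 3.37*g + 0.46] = 7.08*g^2 - 9.9*g - 0.82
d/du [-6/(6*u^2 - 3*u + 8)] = 18*(4*u - 1)/(6*u^2 - 3*u + 8)^2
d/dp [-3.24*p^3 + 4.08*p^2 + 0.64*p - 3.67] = -9.72*p^2 + 8.16*p + 0.64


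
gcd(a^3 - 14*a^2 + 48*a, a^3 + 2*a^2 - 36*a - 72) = a - 6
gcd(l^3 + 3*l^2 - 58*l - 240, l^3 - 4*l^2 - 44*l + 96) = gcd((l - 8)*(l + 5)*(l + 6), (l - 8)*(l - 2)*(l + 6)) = l^2 - 2*l - 48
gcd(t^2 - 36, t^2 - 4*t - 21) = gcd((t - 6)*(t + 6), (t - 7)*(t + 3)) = 1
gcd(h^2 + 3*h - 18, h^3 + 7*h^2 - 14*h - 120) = h + 6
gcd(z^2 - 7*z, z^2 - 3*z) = z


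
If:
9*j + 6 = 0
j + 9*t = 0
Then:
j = -2/3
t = 2/27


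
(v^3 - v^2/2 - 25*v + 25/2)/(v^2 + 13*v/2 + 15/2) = (2*v^2 - 11*v + 5)/(2*v + 3)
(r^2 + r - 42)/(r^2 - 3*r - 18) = (r + 7)/(r + 3)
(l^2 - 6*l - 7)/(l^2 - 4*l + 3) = (l^2 - 6*l - 7)/(l^2 - 4*l + 3)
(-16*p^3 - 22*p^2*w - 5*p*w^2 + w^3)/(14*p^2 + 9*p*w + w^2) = (-8*p^2 - 7*p*w + w^2)/(7*p + w)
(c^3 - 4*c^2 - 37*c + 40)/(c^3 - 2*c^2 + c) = (c^2 - 3*c - 40)/(c*(c - 1))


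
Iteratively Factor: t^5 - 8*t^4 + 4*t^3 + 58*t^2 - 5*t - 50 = (t + 2)*(t^4 - 10*t^3 + 24*t^2 + 10*t - 25) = (t + 1)*(t + 2)*(t^3 - 11*t^2 + 35*t - 25) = (t - 5)*(t + 1)*(t + 2)*(t^2 - 6*t + 5) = (t - 5)^2*(t + 1)*(t + 2)*(t - 1)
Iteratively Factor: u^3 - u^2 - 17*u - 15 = (u + 1)*(u^2 - 2*u - 15) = (u + 1)*(u + 3)*(u - 5)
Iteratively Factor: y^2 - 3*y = (y - 3)*(y)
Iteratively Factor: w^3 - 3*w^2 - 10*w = (w - 5)*(w^2 + 2*w) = (w - 5)*(w + 2)*(w)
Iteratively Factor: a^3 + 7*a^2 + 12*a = (a + 4)*(a^2 + 3*a) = (a + 3)*(a + 4)*(a)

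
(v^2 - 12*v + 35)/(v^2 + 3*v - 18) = (v^2 - 12*v + 35)/(v^2 + 3*v - 18)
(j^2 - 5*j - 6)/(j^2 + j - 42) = (j + 1)/(j + 7)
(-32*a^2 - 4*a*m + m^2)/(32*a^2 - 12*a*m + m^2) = (-4*a - m)/(4*a - m)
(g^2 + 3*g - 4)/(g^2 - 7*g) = (g^2 + 3*g - 4)/(g*(g - 7))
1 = 1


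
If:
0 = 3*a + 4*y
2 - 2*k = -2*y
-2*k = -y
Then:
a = 8/3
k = -1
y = -2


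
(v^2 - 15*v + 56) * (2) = 2*v^2 - 30*v + 112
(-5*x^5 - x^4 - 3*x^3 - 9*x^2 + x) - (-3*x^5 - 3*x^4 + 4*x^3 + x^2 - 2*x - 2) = -2*x^5 + 2*x^4 - 7*x^3 - 10*x^2 + 3*x + 2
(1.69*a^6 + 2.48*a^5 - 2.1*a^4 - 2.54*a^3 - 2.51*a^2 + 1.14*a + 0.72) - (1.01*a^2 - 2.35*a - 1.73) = 1.69*a^6 + 2.48*a^5 - 2.1*a^4 - 2.54*a^3 - 3.52*a^2 + 3.49*a + 2.45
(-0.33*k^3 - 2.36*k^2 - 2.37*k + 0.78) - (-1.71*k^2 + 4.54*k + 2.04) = -0.33*k^3 - 0.65*k^2 - 6.91*k - 1.26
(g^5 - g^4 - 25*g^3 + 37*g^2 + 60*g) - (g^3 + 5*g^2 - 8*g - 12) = g^5 - g^4 - 26*g^3 + 32*g^2 + 68*g + 12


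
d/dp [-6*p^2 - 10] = -12*p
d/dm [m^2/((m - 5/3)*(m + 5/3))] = -450*m/(81*m^4 - 450*m^2 + 625)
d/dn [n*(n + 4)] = 2*n + 4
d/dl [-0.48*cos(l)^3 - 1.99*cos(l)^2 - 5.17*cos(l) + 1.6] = (1.44*cos(l)^2 + 3.98*cos(l) + 5.17)*sin(l)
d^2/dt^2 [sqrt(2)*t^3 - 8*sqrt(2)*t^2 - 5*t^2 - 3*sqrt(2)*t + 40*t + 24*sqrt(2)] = 6*sqrt(2)*t - 16*sqrt(2) - 10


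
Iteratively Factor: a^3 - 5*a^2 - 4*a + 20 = (a - 5)*(a^2 - 4) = (a - 5)*(a + 2)*(a - 2)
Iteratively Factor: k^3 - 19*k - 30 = (k + 2)*(k^2 - 2*k - 15) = (k - 5)*(k + 2)*(k + 3)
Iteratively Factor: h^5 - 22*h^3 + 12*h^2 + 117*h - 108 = (h + 3)*(h^4 - 3*h^3 - 13*h^2 + 51*h - 36) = (h - 3)*(h + 3)*(h^3 - 13*h + 12) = (h - 3)*(h - 1)*(h + 3)*(h^2 + h - 12) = (h - 3)*(h - 1)*(h + 3)*(h + 4)*(h - 3)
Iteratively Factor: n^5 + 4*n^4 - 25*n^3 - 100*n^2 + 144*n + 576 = (n + 4)*(n^4 - 25*n^2 + 144) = (n + 3)*(n + 4)*(n^3 - 3*n^2 - 16*n + 48) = (n - 3)*(n + 3)*(n + 4)*(n^2 - 16) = (n - 3)*(n + 3)*(n + 4)^2*(n - 4)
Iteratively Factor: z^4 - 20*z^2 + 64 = (z + 4)*(z^3 - 4*z^2 - 4*z + 16) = (z - 2)*(z + 4)*(z^2 - 2*z - 8) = (z - 4)*(z - 2)*(z + 4)*(z + 2)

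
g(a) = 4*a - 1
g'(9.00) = 4.00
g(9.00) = 35.00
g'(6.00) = 4.00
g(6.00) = 23.00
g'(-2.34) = 4.00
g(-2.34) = -10.36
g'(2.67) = 4.00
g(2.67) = 9.68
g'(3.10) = 4.00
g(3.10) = 11.40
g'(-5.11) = 4.00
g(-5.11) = -21.44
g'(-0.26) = 4.00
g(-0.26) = -2.04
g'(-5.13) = 4.00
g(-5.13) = -21.52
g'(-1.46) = 4.00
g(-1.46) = -6.84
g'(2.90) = 4.00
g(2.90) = 10.60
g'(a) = 4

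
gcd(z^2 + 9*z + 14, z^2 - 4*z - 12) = z + 2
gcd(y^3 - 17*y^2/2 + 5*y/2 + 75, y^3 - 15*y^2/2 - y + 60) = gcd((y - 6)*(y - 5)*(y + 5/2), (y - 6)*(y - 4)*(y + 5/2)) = y^2 - 7*y/2 - 15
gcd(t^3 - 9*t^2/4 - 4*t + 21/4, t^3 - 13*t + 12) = t^2 - 4*t + 3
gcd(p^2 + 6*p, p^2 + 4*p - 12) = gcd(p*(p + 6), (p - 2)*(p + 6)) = p + 6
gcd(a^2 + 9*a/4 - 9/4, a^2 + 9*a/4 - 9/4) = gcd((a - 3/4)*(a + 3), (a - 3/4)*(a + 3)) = a^2 + 9*a/4 - 9/4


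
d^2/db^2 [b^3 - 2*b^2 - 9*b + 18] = 6*b - 4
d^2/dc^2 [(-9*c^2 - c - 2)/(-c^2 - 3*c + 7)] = 26*(-2*c^3 + 15*c^2 + 3*c + 38)/(c^6 + 9*c^5 + 6*c^4 - 99*c^3 - 42*c^2 + 441*c - 343)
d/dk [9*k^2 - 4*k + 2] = 18*k - 4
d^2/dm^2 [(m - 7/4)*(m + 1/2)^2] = 6*m - 3/2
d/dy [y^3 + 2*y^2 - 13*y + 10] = 3*y^2 + 4*y - 13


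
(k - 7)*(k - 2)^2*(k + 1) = k^4 - 10*k^3 + 21*k^2 + 4*k - 28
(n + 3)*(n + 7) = n^2 + 10*n + 21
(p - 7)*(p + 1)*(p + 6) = p^3 - 43*p - 42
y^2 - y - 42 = (y - 7)*(y + 6)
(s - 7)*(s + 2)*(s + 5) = s^3 - 39*s - 70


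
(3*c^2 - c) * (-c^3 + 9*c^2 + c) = -3*c^5 + 28*c^4 - 6*c^3 - c^2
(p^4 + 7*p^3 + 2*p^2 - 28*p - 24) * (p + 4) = p^5 + 11*p^4 + 30*p^3 - 20*p^2 - 136*p - 96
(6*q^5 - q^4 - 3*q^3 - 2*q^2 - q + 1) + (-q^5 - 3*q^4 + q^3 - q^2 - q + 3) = 5*q^5 - 4*q^4 - 2*q^3 - 3*q^2 - 2*q + 4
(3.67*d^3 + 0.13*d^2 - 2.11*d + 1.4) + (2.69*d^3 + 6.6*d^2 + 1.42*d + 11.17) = 6.36*d^3 + 6.73*d^2 - 0.69*d + 12.57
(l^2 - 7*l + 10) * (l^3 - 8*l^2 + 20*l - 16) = l^5 - 15*l^4 + 86*l^3 - 236*l^2 + 312*l - 160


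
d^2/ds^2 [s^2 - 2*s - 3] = 2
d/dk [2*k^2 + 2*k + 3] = 4*k + 2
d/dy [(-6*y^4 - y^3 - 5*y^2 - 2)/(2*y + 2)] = (-9*y^4 - 13*y^3 - 4*y^2 - 5*y + 1)/(y^2 + 2*y + 1)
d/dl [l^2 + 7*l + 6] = 2*l + 7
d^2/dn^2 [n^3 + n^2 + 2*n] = 6*n + 2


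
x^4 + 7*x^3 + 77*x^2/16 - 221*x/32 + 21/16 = (x - 1/2)*(x - 1/4)*(x + 7/4)*(x + 6)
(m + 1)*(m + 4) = m^2 + 5*m + 4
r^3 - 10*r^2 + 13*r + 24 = (r - 8)*(r - 3)*(r + 1)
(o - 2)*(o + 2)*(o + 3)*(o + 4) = o^4 + 7*o^3 + 8*o^2 - 28*o - 48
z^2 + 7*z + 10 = (z + 2)*(z + 5)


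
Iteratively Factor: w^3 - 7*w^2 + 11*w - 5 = (w - 1)*(w^2 - 6*w + 5) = (w - 5)*(w - 1)*(w - 1)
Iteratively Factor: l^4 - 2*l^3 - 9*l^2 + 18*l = (l + 3)*(l^3 - 5*l^2 + 6*l) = (l - 2)*(l + 3)*(l^2 - 3*l) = l*(l - 2)*(l + 3)*(l - 3)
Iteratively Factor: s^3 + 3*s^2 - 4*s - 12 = (s - 2)*(s^2 + 5*s + 6) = (s - 2)*(s + 3)*(s + 2)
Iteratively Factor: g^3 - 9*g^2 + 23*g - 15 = (g - 1)*(g^2 - 8*g + 15) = (g - 5)*(g - 1)*(g - 3)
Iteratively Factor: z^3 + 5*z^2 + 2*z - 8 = (z - 1)*(z^2 + 6*z + 8) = (z - 1)*(z + 4)*(z + 2)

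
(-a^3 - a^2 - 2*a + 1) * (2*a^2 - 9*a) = -2*a^5 + 7*a^4 + 5*a^3 + 20*a^2 - 9*a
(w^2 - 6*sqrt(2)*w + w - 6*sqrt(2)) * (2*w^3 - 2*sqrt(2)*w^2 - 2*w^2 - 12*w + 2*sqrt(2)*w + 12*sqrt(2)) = 2*w^5 - 14*sqrt(2)*w^4 + 10*w^3 - 12*w^2 + 98*sqrt(2)*w^2 - 168*w + 84*sqrt(2)*w - 144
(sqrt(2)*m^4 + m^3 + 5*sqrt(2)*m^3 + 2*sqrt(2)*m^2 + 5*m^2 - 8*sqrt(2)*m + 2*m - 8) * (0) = 0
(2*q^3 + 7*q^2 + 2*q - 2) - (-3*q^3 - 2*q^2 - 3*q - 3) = 5*q^3 + 9*q^2 + 5*q + 1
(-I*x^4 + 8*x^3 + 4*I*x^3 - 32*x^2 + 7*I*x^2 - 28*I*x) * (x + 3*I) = -I*x^5 + 11*x^4 + 4*I*x^4 - 44*x^3 + 31*I*x^3 - 21*x^2 - 124*I*x^2 + 84*x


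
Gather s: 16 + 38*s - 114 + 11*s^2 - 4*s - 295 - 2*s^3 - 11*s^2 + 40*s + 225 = -2*s^3 + 74*s - 168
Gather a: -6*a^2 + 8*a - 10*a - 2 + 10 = -6*a^2 - 2*a + 8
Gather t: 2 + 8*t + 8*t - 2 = 16*t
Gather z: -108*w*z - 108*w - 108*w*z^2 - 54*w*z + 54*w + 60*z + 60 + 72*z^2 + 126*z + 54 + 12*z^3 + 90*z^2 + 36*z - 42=-54*w + 12*z^3 + z^2*(162 - 108*w) + z*(222 - 162*w) + 72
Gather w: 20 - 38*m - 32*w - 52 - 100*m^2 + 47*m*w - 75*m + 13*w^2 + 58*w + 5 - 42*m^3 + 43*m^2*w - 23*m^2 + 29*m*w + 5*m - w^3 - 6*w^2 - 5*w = -42*m^3 - 123*m^2 - 108*m - w^3 + 7*w^2 + w*(43*m^2 + 76*m + 21) - 27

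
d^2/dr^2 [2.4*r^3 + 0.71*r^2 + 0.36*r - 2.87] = 14.4*r + 1.42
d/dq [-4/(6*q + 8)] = 6/(3*q + 4)^2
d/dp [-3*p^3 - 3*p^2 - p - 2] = -9*p^2 - 6*p - 1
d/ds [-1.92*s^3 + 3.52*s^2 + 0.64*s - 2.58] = -5.76*s^2 + 7.04*s + 0.64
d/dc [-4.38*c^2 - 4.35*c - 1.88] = -8.76*c - 4.35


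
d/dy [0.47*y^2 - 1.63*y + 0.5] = 0.94*y - 1.63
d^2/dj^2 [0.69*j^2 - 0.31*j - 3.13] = 1.38000000000000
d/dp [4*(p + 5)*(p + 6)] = 8*p + 44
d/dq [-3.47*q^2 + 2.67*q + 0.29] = 2.67 - 6.94*q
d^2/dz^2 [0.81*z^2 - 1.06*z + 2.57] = 1.62000000000000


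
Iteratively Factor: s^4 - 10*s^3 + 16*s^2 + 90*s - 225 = (s - 5)*(s^3 - 5*s^2 - 9*s + 45) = (s - 5)*(s + 3)*(s^2 - 8*s + 15) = (s - 5)^2*(s + 3)*(s - 3)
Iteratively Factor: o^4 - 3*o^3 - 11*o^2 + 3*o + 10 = (o + 1)*(o^3 - 4*o^2 - 7*o + 10) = (o + 1)*(o + 2)*(o^2 - 6*o + 5) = (o - 1)*(o + 1)*(o + 2)*(o - 5)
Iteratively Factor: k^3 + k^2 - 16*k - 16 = (k + 1)*(k^2 - 16) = (k - 4)*(k + 1)*(k + 4)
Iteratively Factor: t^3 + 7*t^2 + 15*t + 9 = (t + 1)*(t^2 + 6*t + 9) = (t + 1)*(t + 3)*(t + 3)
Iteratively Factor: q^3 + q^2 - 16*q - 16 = (q + 4)*(q^2 - 3*q - 4) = (q + 1)*(q + 4)*(q - 4)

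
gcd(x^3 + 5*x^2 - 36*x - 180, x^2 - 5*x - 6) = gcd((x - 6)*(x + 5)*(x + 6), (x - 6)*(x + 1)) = x - 6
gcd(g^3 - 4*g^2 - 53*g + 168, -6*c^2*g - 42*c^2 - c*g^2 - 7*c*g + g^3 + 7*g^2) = g + 7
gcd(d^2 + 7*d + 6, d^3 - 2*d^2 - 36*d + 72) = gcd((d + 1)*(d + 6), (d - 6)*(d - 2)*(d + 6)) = d + 6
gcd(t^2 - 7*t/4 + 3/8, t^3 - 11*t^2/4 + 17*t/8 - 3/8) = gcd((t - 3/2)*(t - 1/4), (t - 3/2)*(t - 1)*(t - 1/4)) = t^2 - 7*t/4 + 3/8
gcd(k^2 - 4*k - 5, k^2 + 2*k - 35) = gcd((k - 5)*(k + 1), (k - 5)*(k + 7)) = k - 5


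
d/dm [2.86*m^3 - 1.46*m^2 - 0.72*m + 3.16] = 8.58*m^2 - 2.92*m - 0.72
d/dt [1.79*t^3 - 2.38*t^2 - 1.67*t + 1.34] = 5.37*t^2 - 4.76*t - 1.67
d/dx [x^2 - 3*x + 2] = 2*x - 3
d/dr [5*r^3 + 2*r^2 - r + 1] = 15*r^2 + 4*r - 1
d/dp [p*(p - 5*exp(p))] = -p*(5*exp(p) - 1) + p - 5*exp(p)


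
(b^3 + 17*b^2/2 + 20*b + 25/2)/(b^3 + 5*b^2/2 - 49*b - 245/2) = (b^2 + 6*b + 5)/(b^2 - 49)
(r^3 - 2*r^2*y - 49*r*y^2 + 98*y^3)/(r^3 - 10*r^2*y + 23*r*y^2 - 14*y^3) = (-r - 7*y)/(-r + y)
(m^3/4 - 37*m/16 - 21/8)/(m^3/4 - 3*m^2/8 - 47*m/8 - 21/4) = (-4*m^3 + 37*m + 42)/(2*(-2*m^3 + 3*m^2 + 47*m + 42))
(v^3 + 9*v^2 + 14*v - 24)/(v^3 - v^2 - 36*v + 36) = (v + 4)/(v - 6)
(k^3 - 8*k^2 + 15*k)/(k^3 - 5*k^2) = (k - 3)/k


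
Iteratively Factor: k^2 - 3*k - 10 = (k + 2)*(k - 5)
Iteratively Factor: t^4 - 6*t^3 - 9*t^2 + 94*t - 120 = (t - 5)*(t^3 - t^2 - 14*t + 24) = (t - 5)*(t - 3)*(t^2 + 2*t - 8) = (t - 5)*(t - 3)*(t + 4)*(t - 2)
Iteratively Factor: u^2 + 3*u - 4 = (u + 4)*(u - 1)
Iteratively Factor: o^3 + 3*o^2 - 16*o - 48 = (o + 4)*(o^2 - o - 12) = (o + 3)*(o + 4)*(o - 4)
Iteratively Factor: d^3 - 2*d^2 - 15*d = (d + 3)*(d^2 - 5*d) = d*(d + 3)*(d - 5)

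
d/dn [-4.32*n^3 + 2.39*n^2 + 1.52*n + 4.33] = -12.96*n^2 + 4.78*n + 1.52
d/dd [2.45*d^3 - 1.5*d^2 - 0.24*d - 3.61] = 7.35*d^2 - 3.0*d - 0.24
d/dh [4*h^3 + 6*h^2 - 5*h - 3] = 12*h^2 + 12*h - 5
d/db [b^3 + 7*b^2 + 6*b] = 3*b^2 + 14*b + 6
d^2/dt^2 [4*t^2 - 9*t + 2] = 8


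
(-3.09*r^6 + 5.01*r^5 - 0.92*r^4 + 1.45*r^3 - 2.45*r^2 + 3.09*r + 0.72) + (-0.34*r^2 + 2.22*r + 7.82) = -3.09*r^6 + 5.01*r^5 - 0.92*r^4 + 1.45*r^3 - 2.79*r^2 + 5.31*r + 8.54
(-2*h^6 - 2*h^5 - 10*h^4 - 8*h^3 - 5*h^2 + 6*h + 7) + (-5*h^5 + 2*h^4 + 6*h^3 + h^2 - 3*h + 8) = -2*h^6 - 7*h^5 - 8*h^4 - 2*h^3 - 4*h^2 + 3*h + 15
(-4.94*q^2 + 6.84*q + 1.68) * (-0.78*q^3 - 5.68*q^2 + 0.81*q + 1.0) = 3.8532*q^5 + 22.724*q^4 - 44.163*q^3 - 8.942*q^2 + 8.2008*q + 1.68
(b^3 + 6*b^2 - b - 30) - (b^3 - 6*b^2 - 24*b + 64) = 12*b^2 + 23*b - 94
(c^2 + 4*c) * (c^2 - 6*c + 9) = c^4 - 2*c^3 - 15*c^2 + 36*c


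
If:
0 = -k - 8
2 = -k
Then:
No Solution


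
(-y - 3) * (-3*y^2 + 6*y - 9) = 3*y^3 + 3*y^2 - 9*y + 27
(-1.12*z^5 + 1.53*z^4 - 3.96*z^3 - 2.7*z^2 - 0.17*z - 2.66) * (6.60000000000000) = -7.392*z^5 + 10.098*z^4 - 26.136*z^3 - 17.82*z^2 - 1.122*z - 17.556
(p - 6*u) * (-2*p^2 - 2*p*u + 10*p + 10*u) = -2*p^3 + 10*p^2*u + 10*p^2 + 12*p*u^2 - 50*p*u - 60*u^2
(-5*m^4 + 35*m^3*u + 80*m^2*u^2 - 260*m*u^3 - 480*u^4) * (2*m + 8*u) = -10*m^5 + 30*m^4*u + 440*m^3*u^2 + 120*m^2*u^3 - 3040*m*u^4 - 3840*u^5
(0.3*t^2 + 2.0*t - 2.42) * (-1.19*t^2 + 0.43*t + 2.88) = -0.357*t^4 - 2.251*t^3 + 4.6038*t^2 + 4.7194*t - 6.9696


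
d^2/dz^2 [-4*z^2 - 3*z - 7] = -8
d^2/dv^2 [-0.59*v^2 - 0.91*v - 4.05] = -1.18000000000000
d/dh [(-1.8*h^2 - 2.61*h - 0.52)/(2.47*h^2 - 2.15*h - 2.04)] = (10.3167*h^2 + 9.9128*h + 4.2064)/(6.1009*h^4 - 10.621*h^3 - 5.4551*h^2 + 8.772*h + 4.1616)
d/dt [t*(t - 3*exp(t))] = -t*(3*exp(t) - 1) + t - 3*exp(t)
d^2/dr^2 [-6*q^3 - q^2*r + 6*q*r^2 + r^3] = 12*q + 6*r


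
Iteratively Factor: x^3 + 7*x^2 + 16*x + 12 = (x + 2)*(x^2 + 5*x + 6) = (x + 2)^2*(x + 3)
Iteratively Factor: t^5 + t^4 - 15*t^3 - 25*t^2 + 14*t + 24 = (t + 2)*(t^4 - t^3 - 13*t^2 + t + 12) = (t - 1)*(t + 2)*(t^3 - 13*t - 12) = (t - 1)*(t + 1)*(t + 2)*(t^2 - t - 12) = (t - 1)*(t + 1)*(t + 2)*(t + 3)*(t - 4)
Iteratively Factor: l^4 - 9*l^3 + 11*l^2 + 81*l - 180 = (l - 3)*(l^3 - 6*l^2 - 7*l + 60) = (l - 5)*(l - 3)*(l^2 - l - 12) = (l - 5)*(l - 4)*(l - 3)*(l + 3)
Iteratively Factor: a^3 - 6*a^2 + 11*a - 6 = (a - 3)*(a^2 - 3*a + 2) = (a - 3)*(a - 1)*(a - 2)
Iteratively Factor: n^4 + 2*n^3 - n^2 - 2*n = (n)*(n^3 + 2*n^2 - n - 2) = n*(n + 1)*(n^2 + n - 2) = n*(n + 1)*(n + 2)*(n - 1)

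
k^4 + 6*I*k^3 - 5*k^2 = k^2*(k + I)*(k + 5*I)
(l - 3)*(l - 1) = l^2 - 4*l + 3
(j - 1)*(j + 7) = j^2 + 6*j - 7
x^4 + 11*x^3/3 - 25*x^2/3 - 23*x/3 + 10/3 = (x - 2)*(x - 1/3)*(x + 1)*(x + 5)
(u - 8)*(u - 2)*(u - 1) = u^3 - 11*u^2 + 26*u - 16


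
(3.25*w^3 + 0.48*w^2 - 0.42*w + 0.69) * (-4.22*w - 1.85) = -13.715*w^4 - 8.0381*w^3 + 0.8844*w^2 - 2.1348*w - 1.2765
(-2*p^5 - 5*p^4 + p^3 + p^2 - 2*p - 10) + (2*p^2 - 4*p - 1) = -2*p^5 - 5*p^4 + p^3 + 3*p^2 - 6*p - 11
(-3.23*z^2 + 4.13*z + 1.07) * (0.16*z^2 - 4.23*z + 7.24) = -0.5168*z^4 + 14.3237*z^3 - 40.6839*z^2 + 25.3751*z + 7.7468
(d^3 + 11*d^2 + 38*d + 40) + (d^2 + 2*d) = d^3 + 12*d^2 + 40*d + 40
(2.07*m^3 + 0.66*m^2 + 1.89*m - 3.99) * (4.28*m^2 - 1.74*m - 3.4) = 8.8596*m^5 - 0.777*m^4 - 0.0971999999999995*m^3 - 22.6098*m^2 + 0.516600000000001*m + 13.566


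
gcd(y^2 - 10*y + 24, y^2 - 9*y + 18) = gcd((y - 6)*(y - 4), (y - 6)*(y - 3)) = y - 6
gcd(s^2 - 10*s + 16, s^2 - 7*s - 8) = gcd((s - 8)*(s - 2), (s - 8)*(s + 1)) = s - 8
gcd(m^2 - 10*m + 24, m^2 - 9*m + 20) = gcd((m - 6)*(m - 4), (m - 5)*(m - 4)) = m - 4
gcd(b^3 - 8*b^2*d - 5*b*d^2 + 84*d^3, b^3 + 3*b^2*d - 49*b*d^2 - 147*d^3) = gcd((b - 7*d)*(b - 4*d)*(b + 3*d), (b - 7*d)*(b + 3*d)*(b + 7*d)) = b^2 - 4*b*d - 21*d^2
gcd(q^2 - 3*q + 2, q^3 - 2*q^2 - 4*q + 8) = q - 2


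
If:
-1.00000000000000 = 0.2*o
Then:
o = -5.00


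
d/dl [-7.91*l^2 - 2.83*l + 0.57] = -15.82*l - 2.83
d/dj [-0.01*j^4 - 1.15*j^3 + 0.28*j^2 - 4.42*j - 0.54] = -0.04*j^3 - 3.45*j^2 + 0.56*j - 4.42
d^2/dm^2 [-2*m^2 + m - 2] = -4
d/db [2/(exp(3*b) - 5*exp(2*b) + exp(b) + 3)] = (-6*exp(2*b) + 20*exp(b) - 2)*exp(b)/(exp(3*b) - 5*exp(2*b) + exp(b) + 3)^2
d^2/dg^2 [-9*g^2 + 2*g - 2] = -18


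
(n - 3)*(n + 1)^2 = n^3 - n^2 - 5*n - 3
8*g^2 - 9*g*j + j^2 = (-8*g + j)*(-g + j)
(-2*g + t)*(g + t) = -2*g^2 - g*t + t^2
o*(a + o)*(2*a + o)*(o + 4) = 2*a^2*o^2 + 8*a^2*o + 3*a*o^3 + 12*a*o^2 + o^4 + 4*o^3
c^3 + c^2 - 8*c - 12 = (c - 3)*(c + 2)^2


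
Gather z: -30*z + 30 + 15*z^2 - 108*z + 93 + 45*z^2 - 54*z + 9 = 60*z^2 - 192*z + 132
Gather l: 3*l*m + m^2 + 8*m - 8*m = 3*l*m + m^2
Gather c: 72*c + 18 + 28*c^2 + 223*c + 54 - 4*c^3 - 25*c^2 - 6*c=-4*c^3 + 3*c^2 + 289*c + 72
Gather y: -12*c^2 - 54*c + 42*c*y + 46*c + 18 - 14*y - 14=-12*c^2 - 8*c + y*(42*c - 14) + 4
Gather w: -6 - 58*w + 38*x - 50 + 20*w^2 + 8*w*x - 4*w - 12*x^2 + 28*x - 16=20*w^2 + w*(8*x - 62) - 12*x^2 + 66*x - 72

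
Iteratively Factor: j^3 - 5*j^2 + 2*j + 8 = (j + 1)*(j^2 - 6*j + 8) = (j - 4)*(j + 1)*(j - 2)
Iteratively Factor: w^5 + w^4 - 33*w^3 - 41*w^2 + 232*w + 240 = (w - 5)*(w^4 + 6*w^3 - 3*w^2 - 56*w - 48) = (w - 5)*(w + 1)*(w^3 + 5*w^2 - 8*w - 48) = (w - 5)*(w - 3)*(w + 1)*(w^2 + 8*w + 16) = (w - 5)*(w - 3)*(w + 1)*(w + 4)*(w + 4)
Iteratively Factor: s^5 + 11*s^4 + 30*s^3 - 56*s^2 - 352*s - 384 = (s - 3)*(s^4 + 14*s^3 + 72*s^2 + 160*s + 128) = (s - 3)*(s + 4)*(s^3 + 10*s^2 + 32*s + 32) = (s - 3)*(s + 2)*(s + 4)*(s^2 + 8*s + 16) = (s - 3)*(s + 2)*(s + 4)^2*(s + 4)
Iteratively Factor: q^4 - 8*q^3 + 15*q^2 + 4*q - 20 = (q - 2)*(q^3 - 6*q^2 + 3*q + 10) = (q - 5)*(q - 2)*(q^2 - q - 2) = (q - 5)*(q - 2)^2*(q + 1)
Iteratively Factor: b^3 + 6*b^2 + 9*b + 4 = (b + 1)*(b^2 + 5*b + 4) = (b + 1)*(b + 4)*(b + 1)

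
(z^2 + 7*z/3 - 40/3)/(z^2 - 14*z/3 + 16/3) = (z + 5)/(z - 2)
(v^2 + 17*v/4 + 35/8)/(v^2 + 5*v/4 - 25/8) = (4*v + 7)/(4*v - 5)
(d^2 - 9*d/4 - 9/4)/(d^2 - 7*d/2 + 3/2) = (4*d + 3)/(2*(2*d - 1))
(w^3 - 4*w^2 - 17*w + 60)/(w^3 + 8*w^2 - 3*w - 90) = (w^2 - w - 20)/(w^2 + 11*w + 30)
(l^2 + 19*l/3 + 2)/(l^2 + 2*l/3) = (3*l^2 + 19*l + 6)/(l*(3*l + 2))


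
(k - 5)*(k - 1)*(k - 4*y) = k^3 - 4*k^2*y - 6*k^2 + 24*k*y + 5*k - 20*y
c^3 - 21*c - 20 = (c - 5)*(c + 1)*(c + 4)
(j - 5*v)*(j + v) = j^2 - 4*j*v - 5*v^2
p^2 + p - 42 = (p - 6)*(p + 7)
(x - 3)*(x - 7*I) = x^2 - 3*x - 7*I*x + 21*I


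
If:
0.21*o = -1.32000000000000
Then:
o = -6.29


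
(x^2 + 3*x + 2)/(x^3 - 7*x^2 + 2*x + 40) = (x + 1)/(x^2 - 9*x + 20)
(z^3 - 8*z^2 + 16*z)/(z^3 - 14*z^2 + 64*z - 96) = z/(z - 6)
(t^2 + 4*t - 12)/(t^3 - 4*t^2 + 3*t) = (t^2 + 4*t - 12)/(t*(t^2 - 4*t + 3))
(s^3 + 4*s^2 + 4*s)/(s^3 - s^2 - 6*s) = (s + 2)/(s - 3)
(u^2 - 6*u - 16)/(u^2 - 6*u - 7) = (-u^2 + 6*u + 16)/(-u^2 + 6*u + 7)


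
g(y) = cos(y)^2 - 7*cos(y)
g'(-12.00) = 2.85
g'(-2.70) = -3.76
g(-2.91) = 7.76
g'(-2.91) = -2.05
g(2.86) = 7.65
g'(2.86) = 2.48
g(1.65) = 0.56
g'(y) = -2*sin(y)*cos(y) + 7*sin(y)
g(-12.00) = -5.19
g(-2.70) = 7.15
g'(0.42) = 2.11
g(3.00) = 7.91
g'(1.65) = 7.14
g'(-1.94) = -7.20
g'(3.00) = 1.27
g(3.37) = 7.77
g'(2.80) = 2.98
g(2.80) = 7.48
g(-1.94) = 2.66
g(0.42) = -5.56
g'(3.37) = -2.03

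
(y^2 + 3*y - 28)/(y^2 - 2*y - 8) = (y + 7)/(y + 2)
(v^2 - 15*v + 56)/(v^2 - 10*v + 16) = (v - 7)/(v - 2)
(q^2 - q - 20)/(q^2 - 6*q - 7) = (-q^2 + q + 20)/(-q^2 + 6*q + 7)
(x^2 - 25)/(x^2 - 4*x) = (x^2 - 25)/(x*(x - 4))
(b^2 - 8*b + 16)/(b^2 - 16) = (b - 4)/(b + 4)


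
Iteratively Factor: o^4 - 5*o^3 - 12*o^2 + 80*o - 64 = (o + 4)*(o^3 - 9*o^2 + 24*o - 16) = (o - 1)*(o + 4)*(o^2 - 8*o + 16) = (o - 4)*(o - 1)*(o + 4)*(o - 4)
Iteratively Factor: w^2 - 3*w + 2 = (w - 2)*(w - 1)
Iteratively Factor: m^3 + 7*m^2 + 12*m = (m + 4)*(m^2 + 3*m) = m*(m + 4)*(m + 3)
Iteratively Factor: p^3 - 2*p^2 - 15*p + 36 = (p - 3)*(p^2 + p - 12) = (p - 3)^2*(p + 4)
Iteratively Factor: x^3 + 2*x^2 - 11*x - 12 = (x + 4)*(x^2 - 2*x - 3) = (x - 3)*(x + 4)*(x + 1)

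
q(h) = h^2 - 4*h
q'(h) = 2*h - 4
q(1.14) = -3.26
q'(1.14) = -1.72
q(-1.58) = 8.82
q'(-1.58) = -7.16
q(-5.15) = 47.12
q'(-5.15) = -14.30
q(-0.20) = 0.84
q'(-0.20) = -4.40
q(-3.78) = 29.41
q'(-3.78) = -11.56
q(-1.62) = 9.10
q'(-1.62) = -7.24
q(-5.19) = 47.70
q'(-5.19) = -14.38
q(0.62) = -2.10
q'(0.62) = -2.76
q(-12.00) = 192.00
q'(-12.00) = -28.00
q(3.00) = -3.00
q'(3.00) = 2.00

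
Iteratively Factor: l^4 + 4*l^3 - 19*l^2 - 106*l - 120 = (l + 2)*(l^3 + 2*l^2 - 23*l - 60) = (l + 2)*(l + 4)*(l^2 - 2*l - 15) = (l - 5)*(l + 2)*(l + 4)*(l + 3)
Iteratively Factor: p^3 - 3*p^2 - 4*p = (p)*(p^2 - 3*p - 4) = p*(p - 4)*(p + 1)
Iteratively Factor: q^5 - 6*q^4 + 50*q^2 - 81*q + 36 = (q - 4)*(q^4 - 2*q^3 - 8*q^2 + 18*q - 9) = (q - 4)*(q - 1)*(q^3 - q^2 - 9*q + 9) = (q - 4)*(q - 1)*(q + 3)*(q^2 - 4*q + 3) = (q - 4)*(q - 1)^2*(q + 3)*(q - 3)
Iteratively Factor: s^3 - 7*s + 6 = (s + 3)*(s^2 - 3*s + 2) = (s - 2)*(s + 3)*(s - 1)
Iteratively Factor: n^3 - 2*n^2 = (n)*(n^2 - 2*n) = n^2*(n - 2)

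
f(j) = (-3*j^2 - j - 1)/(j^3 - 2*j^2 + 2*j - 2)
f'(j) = (-6*j - 1)/(j^3 - 2*j^2 + 2*j - 2) + (-3*j^2 - j - 1)*(-3*j^2 + 4*j - 2)/(j^3 - 2*j^2 + 2*j - 2)^2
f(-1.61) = 0.49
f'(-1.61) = -0.05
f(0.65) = 2.30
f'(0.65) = 5.06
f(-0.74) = 0.38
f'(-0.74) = -0.18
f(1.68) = -24.40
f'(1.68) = 175.90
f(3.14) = -2.17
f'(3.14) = 1.38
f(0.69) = 2.51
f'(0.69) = 5.48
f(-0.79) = 0.39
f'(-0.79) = -0.19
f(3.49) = -1.77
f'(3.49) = 0.94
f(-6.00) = 0.34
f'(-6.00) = 0.04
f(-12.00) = 0.21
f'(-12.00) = 0.01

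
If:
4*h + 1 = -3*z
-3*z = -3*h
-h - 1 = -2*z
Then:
No Solution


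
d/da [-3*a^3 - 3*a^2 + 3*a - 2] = -9*a^2 - 6*a + 3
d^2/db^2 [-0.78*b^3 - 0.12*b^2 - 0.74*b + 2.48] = -4.68*b - 0.24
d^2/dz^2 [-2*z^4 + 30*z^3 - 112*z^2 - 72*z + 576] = -24*z^2 + 180*z - 224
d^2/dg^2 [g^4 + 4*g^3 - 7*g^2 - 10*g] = 12*g^2 + 24*g - 14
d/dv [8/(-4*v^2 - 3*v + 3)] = 8*(8*v + 3)/(4*v^2 + 3*v - 3)^2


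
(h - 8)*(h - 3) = h^2 - 11*h + 24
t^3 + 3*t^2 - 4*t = t*(t - 1)*(t + 4)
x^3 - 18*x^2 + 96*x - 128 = (x - 8)^2*(x - 2)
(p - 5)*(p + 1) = p^2 - 4*p - 5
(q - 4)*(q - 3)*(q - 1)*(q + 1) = q^4 - 7*q^3 + 11*q^2 + 7*q - 12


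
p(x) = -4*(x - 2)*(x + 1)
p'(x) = 4 - 8*x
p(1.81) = 2.14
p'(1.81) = -10.48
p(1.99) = 0.12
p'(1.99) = -11.92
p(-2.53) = -27.72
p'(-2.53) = 24.24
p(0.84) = 8.54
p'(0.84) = -2.72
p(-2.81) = -34.82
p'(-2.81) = 26.48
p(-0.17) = 7.20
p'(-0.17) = 5.36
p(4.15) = -44.29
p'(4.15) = -29.20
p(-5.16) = -119.14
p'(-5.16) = 45.28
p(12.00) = -520.00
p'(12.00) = -92.00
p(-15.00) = -952.00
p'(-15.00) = 124.00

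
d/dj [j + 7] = 1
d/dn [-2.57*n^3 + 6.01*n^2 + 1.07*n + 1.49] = -7.71*n^2 + 12.02*n + 1.07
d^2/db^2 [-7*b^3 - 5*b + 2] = -42*b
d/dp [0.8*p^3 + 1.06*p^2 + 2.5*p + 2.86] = 2.4*p^2 + 2.12*p + 2.5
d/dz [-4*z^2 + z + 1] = 1 - 8*z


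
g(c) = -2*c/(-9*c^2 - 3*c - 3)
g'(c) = -2*c*(18*c + 3)/(-9*c^2 - 3*c - 3)^2 - 2/(-9*c^2 - 3*c - 3) = 2*(1 - 3*c^2)/(3*(9*c^4 + 6*c^3 + 7*c^2 + 2*c + 1))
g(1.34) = 0.12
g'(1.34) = -0.05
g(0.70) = 0.15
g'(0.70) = -0.03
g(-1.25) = -0.19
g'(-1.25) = -0.12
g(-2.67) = -0.09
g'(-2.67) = -0.03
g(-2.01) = -0.12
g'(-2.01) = -0.06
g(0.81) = 0.14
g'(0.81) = -0.05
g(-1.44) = -0.17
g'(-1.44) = -0.10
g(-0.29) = -0.20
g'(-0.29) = 0.54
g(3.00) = 0.06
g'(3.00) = -0.02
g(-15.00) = -0.02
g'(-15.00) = 0.00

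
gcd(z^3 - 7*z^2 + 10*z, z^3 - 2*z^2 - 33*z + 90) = z - 5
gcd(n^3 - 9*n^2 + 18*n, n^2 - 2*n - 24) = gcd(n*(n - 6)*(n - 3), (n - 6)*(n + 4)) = n - 6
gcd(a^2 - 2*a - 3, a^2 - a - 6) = a - 3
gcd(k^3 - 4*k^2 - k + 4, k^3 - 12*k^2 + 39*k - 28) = k^2 - 5*k + 4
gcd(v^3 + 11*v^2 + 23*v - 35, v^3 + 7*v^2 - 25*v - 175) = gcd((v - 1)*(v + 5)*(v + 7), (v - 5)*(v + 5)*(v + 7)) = v^2 + 12*v + 35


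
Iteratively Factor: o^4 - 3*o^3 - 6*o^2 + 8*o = (o + 2)*(o^3 - 5*o^2 + 4*o) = o*(o + 2)*(o^2 - 5*o + 4) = o*(o - 4)*(o + 2)*(o - 1)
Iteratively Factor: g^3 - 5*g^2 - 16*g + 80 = (g + 4)*(g^2 - 9*g + 20) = (g - 4)*(g + 4)*(g - 5)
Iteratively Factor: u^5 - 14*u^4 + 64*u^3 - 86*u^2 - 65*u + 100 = (u - 5)*(u^4 - 9*u^3 + 19*u^2 + 9*u - 20) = (u - 5)*(u - 4)*(u^3 - 5*u^2 - u + 5) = (u - 5)*(u - 4)*(u + 1)*(u^2 - 6*u + 5) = (u - 5)*(u - 4)*(u - 1)*(u + 1)*(u - 5)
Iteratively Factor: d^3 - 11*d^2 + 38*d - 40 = (d - 4)*(d^2 - 7*d + 10) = (d - 4)*(d - 2)*(d - 5)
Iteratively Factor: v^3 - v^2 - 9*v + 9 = (v - 3)*(v^2 + 2*v - 3) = (v - 3)*(v + 3)*(v - 1)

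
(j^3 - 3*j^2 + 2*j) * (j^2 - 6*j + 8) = j^5 - 9*j^4 + 28*j^3 - 36*j^2 + 16*j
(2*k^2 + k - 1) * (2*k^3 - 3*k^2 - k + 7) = 4*k^5 - 4*k^4 - 7*k^3 + 16*k^2 + 8*k - 7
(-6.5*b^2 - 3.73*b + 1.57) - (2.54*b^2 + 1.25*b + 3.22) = -9.04*b^2 - 4.98*b - 1.65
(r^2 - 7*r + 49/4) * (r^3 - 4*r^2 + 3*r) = r^5 - 11*r^4 + 173*r^3/4 - 70*r^2 + 147*r/4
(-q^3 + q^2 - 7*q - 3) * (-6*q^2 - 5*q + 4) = 6*q^5 - q^4 + 33*q^3 + 57*q^2 - 13*q - 12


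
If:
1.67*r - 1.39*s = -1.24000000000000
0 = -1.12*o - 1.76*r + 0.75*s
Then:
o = 1.16680923866553 - 0.638312660393499*s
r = 0.832335329341317*s - 0.74251497005988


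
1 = 1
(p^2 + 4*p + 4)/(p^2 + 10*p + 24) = (p^2 + 4*p + 4)/(p^2 + 10*p + 24)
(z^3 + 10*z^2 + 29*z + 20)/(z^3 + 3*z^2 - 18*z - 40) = (z^2 + 5*z + 4)/(z^2 - 2*z - 8)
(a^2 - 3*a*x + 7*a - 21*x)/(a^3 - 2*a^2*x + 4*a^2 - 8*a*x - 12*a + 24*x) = (a^2 - 3*a*x + 7*a - 21*x)/(a^3 - 2*a^2*x + 4*a^2 - 8*a*x - 12*a + 24*x)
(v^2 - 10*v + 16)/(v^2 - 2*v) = (v - 8)/v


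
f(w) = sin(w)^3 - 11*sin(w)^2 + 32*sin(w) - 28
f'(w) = 3*sin(w)^2*cos(w) - 22*sin(w)*cos(w) + 32*cos(w)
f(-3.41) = -20.27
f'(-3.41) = -25.43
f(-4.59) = -6.10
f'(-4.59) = -1.60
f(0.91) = -9.10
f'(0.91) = 10.13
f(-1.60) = -71.98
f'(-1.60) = -1.66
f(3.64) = -45.92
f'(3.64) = -37.95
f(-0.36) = -40.68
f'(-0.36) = 37.55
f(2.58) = -13.93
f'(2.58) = -17.89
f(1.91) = -6.77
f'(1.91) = -4.63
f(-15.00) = -53.74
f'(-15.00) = -36.14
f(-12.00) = -13.84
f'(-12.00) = 17.77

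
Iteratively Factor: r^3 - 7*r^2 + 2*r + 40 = (r - 4)*(r^2 - 3*r - 10) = (r - 4)*(r + 2)*(r - 5)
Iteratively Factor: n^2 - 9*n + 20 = (n - 5)*(n - 4)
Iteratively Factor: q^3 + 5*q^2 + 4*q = (q)*(q^2 + 5*q + 4) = q*(q + 1)*(q + 4)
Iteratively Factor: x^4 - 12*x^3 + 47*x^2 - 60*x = (x - 5)*(x^3 - 7*x^2 + 12*x) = (x - 5)*(x - 3)*(x^2 - 4*x) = x*(x - 5)*(x - 3)*(x - 4)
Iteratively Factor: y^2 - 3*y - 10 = (y + 2)*(y - 5)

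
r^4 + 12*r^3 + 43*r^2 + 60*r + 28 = (r + 1)*(r + 2)^2*(r + 7)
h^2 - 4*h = h*(h - 4)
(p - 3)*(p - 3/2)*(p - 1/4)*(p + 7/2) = p^4 - 5*p^3/4 - 11*p^2 + 297*p/16 - 63/16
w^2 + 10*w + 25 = (w + 5)^2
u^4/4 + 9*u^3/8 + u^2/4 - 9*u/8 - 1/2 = (u/4 + 1)*(u - 1)*(u + 1/2)*(u + 1)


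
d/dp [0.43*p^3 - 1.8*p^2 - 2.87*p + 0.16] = 1.29*p^2 - 3.6*p - 2.87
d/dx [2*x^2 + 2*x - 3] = 4*x + 2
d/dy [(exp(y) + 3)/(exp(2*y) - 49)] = (-2*(exp(y) + 3)*exp(y) + exp(2*y) - 49)*exp(y)/(exp(2*y) - 49)^2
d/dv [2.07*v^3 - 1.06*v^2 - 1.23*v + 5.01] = 6.21*v^2 - 2.12*v - 1.23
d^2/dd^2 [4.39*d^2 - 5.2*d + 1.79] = 8.78000000000000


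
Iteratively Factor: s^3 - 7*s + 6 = (s - 1)*(s^2 + s - 6) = (s - 1)*(s + 3)*(s - 2)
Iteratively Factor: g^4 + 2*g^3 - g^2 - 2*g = (g + 2)*(g^3 - g) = g*(g + 2)*(g^2 - 1) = g*(g + 1)*(g + 2)*(g - 1)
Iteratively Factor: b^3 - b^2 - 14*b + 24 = (b + 4)*(b^2 - 5*b + 6) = (b - 2)*(b + 4)*(b - 3)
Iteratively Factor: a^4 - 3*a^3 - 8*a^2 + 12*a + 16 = (a + 2)*(a^3 - 5*a^2 + 2*a + 8) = (a - 4)*(a + 2)*(a^2 - a - 2) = (a - 4)*(a - 2)*(a + 2)*(a + 1)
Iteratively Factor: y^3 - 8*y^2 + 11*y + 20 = (y - 5)*(y^2 - 3*y - 4) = (y - 5)*(y + 1)*(y - 4)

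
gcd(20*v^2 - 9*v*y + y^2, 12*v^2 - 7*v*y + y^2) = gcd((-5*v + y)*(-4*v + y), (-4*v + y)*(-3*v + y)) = -4*v + y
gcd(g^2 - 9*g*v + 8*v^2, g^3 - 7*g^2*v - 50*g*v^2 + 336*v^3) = -g + 8*v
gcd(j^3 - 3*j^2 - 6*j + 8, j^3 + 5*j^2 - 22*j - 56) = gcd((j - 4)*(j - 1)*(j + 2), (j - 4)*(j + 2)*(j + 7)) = j^2 - 2*j - 8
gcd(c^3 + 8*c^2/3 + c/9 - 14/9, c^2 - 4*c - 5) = c + 1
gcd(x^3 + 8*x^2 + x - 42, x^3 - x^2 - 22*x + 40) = x - 2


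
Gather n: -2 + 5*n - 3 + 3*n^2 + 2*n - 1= 3*n^2 + 7*n - 6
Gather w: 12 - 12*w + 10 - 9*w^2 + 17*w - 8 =-9*w^2 + 5*w + 14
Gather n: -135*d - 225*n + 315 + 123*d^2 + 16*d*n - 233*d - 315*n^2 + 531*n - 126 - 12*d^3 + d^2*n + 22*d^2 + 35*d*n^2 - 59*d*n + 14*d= -12*d^3 + 145*d^2 - 354*d + n^2*(35*d - 315) + n*(d^2 - 43*d + 306) + 189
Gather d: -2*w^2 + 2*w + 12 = -2*w^2 + 2*w + 12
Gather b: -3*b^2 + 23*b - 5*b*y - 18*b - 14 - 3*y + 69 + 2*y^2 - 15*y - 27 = -3*b^2 + b*(5 - 5*y) + 2*y^2 - 18*y + 28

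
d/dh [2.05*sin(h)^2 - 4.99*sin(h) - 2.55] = (4.1*sin(h) - 4.99)*cos(h)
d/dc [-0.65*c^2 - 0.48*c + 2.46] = -1.3*c - 0.48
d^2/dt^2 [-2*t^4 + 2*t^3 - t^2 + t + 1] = -24*t^2 + 12*t - 2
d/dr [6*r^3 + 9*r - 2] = 18*r^2 + 9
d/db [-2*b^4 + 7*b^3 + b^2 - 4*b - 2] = -8*b^3 + 21*b^2 + 2*b - 4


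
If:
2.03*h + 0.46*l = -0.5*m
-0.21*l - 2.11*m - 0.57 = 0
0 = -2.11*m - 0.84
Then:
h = -0.19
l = 1.29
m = -0.40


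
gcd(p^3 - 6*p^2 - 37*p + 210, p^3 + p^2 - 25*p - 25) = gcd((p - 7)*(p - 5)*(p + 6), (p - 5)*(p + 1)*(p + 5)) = p - 5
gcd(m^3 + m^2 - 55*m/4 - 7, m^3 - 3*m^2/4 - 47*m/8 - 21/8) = m + 1/2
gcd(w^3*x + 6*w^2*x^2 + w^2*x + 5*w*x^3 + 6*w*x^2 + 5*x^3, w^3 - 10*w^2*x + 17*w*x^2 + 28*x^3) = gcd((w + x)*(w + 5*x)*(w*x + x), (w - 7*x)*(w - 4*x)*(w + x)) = w + x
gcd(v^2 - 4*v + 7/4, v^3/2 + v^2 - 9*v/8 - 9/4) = 1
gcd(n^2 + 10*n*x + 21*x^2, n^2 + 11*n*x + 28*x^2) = n + 7*x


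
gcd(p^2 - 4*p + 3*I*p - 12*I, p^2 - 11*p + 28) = p - 4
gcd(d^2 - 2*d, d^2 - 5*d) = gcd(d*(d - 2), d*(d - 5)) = d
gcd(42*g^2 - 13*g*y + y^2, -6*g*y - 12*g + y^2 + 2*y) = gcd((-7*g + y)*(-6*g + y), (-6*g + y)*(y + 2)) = -6*g + y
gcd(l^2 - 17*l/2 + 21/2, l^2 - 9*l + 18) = 1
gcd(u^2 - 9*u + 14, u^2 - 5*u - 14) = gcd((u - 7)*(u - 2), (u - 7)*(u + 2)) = u - 7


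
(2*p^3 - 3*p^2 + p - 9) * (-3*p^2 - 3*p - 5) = -6*p^5 + 3*p^4 - 4*p^3 + 39*p^2 + 22*p + 45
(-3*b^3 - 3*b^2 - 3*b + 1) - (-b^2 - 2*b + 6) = -3*b^3 - 2*b^2 - b - 5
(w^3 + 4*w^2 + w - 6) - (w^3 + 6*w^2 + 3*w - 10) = -2*w^2 - 2*w + 4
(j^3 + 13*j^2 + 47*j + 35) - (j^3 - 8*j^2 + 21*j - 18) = 21*j^2 + 26*j + 53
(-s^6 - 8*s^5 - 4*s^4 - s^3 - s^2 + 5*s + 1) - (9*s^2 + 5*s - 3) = -s^6 - 8*s^5 - 4*s^4 - s^3 - 10*s^2 + 4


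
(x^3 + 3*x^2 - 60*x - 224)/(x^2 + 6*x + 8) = (x^2 - x - 56)/(x + 2)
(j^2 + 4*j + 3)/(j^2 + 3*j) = (j + 1)/j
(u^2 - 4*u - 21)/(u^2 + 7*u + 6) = (u^2 - 4*u - 21)/(u^2 + 7*u + 6)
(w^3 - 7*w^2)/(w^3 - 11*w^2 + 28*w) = w/(w - 4)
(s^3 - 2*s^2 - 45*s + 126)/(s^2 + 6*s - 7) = (s^2 - 9*s + 18)/(s - 1)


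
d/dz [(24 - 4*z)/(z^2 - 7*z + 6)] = 4/(z^2 - 2*z + 1)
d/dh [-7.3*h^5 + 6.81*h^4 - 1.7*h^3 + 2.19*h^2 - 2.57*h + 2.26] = -36.5*h^4 + 27.24*h^3 - 5.1*h^2 + 4.38*h - 2.57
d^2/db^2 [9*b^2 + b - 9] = 18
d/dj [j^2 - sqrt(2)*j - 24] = 2*j - sqrt(2)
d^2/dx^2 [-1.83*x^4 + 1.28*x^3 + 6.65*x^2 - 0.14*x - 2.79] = -21.96*x^2 + 7.68*x + 13.3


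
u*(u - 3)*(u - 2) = u^3 - 5*u^2 + 6*u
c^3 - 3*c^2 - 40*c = c*(c - 8)*(c + 5)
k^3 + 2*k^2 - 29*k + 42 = (k - 3)*(k - 2)*(k + 7)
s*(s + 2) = s^2 + 2*s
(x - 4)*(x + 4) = x^2 - 16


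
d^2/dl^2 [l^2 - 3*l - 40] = 2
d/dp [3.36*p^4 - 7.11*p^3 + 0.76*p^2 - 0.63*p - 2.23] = 13.44*p^3 - 21.33*p^2 + 1.52*p - 0.63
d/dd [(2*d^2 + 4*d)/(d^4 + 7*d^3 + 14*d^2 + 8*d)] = 2*(-2*d - 5)/(d^4 + 10*d^3 + 33*d^2 + 40*d + 16)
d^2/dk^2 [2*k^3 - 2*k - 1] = 12*k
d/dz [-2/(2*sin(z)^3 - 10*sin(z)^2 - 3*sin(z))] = -2*(20*sin(z) + 3*cos(2*z))*cos(z)/((10*sin(z) + cos(2*z) + 2)^2*sin(z)^2)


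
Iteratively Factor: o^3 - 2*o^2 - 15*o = (o - 5)*(o^2 + 3*o) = (o - 5)*(o + 3)*(o)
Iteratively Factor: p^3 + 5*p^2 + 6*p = (p + 2)*(p^2 + 3*p) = (p + 2)*(p + 3)*(p)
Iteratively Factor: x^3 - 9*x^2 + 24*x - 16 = (x - 4)*(x^2 - 5*x + 4) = (x - 4)*(x - 1)*(x - 4)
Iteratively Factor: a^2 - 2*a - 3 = (a + 1)*(a - 3)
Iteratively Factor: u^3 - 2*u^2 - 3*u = (u)*(u^2 - 2*u - 3) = u*(u - 3)*(u + 1)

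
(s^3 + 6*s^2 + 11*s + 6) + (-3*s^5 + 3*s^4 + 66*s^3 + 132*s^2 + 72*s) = -3*s^5 + 3*s^4 + 67*s^3 + 138*s^2 + 83*s + 6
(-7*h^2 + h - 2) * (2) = -14*h^2 + 2*h - 4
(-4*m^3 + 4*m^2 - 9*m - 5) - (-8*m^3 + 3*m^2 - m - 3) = 4*m^3 + m^2 - 8*m - 2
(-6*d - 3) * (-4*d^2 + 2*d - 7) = 24*d^3 + 36*d + 21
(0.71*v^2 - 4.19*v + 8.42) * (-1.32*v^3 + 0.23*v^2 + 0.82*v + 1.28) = -0.9372*v^5 + 5.6941*v^4 - 11.4959*v^3 - 0.5904*v^2 + 1.5412*v + 10.7776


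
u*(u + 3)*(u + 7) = u^3 + 10*u^2 + 21*u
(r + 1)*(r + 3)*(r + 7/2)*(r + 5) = r^4 + 25*r^3/2 + 109*r^2/2 + 191*r/2 + 105/2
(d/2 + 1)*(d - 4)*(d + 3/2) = d^3/2 - d^2/4 - 11*d/2 - 6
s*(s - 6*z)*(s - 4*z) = s^3 - 10*s^2*z + 24*s*z^2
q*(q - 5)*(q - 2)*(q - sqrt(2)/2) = q^4 - 7*q^3 - sqrt(2)*q^3/2 + 7*sqrt(2)*q^2/2 + 10*q^2 - 5*sqrt(2)*q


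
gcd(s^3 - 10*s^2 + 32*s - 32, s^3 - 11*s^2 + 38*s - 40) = s^2 - 6*s + 8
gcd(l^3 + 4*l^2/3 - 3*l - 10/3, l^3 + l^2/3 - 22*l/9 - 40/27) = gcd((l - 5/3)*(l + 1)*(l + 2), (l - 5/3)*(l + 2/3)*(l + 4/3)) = l - 5/3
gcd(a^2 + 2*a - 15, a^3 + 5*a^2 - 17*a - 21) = a - 3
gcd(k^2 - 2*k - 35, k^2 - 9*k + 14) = k - 7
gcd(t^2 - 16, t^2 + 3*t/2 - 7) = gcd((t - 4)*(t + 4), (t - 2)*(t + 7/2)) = 1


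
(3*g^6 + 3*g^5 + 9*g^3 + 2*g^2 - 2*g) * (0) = 0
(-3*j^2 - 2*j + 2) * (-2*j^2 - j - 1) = 6*j^4 + 7*j^3 + j^2 - 2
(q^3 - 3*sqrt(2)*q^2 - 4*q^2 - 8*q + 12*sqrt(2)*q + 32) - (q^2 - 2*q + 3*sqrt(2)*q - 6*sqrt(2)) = q^3 - 5*q^2 - 3*sqrt(2)*q^2 - 6*q + 9*sqrt(2)*q + 6*sqrt(2) + 32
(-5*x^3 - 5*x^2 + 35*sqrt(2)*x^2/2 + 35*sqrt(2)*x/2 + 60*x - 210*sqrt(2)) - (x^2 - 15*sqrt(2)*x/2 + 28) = -5*x^3 - 6*x^2 + 35*sqrt(2)*x^2/2 + 25*sqrt(2)*x + 60*x - 210*sqrt(2) - 28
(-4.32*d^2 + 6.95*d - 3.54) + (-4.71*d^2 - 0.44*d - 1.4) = -9.03*d^2 + 6.51*d - 4.94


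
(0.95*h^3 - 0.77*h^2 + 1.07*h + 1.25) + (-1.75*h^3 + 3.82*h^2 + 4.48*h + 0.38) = -0.8*h^3 + 3.05*h^2 + 5.55*h + 1.63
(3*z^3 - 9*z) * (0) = 0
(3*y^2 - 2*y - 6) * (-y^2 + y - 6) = -3*y^4 + 5*y^3 - 14*y^2 + 6*y + 36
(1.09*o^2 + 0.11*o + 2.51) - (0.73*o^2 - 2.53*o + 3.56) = 0.36*o^2 + 2.64*o - 1.05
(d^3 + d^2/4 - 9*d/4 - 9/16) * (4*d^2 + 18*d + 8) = 4*d^5 + 19*d^4 + 7*d^3/2 - 163*d^2/4 - 225*d/8 - 9/2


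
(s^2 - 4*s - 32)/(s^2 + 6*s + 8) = (s - 8)/(s + 2)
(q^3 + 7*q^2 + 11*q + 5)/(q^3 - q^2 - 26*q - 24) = (q^2 + 6*q + 5)/(q^2 - 2*q - 24)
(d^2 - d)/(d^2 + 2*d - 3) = d/(d + 3)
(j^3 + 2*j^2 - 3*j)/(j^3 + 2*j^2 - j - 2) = j*(j + 3)/(j^2 + 3*j + 2)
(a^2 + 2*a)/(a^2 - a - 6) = a/(a - 3)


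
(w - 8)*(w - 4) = w^2 - 12*w + 32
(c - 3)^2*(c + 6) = c^3 - 27*c + 54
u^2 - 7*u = u*(u - 7)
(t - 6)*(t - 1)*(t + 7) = t^3 - 43*t + 42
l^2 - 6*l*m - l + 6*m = (l - 1)*(l - 6*m)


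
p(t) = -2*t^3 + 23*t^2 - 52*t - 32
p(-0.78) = 23.50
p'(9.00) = -124.00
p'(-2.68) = -218.37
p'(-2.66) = -216.81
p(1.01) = -63.12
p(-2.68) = 311.05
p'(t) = -6*t^2 + 46*t - 52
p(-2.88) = 356.31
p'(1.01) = -11.66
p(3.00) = -35.00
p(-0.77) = 22.59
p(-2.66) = 306.70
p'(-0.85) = -95.44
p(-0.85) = 30.05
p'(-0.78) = -91.53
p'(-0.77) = -90.98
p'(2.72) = 28.73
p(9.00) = -95.00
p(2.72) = -43.52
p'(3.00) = 32.00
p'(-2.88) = -234.25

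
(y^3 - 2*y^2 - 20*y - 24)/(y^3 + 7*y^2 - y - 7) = (y^3 - 2*y^2 - 20*y - 24)/(y^3 + 7*y^2 - y - 7)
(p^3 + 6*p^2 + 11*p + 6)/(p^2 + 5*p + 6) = p + 1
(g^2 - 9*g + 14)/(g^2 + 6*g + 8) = (g^2 - 9*g + 14)/(g^2 + 6*g + 8)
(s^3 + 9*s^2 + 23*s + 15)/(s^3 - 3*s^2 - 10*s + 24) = (s^2 + 6*s + 5)/(s^2 - 6*s + 8)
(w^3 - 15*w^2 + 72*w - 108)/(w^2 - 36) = (w^2 - 9*w + 18)/(w + 6)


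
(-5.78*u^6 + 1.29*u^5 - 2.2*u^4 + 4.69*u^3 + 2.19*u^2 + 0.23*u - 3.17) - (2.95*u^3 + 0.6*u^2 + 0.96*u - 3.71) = -5.78*u^6 + 1.29*u^5 - 2.2*u^4 + 1.74*u^3 + 1.59*u^2 - 0.73*u + 0.54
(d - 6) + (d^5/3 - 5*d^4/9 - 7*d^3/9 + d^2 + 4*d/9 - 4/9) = d^5/3 - 5*d^4/9 - 7*d^3/9 + d^2 + 13*d/9 - 58/9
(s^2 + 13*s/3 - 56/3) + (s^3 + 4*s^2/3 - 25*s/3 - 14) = s^3 + 7*s^2/3 - 4*s - 98/3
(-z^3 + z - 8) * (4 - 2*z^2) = 2*z^5 - 6*z^3 + 16*z^2 + 4*z - 32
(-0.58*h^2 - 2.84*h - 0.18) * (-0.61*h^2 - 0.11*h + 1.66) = 0.3538*h^4 + 1.7962*h^3 - 0.5406*h^2 - 4.6946*h - 0.2988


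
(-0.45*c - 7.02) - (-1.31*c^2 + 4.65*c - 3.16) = 1.31*c^2 - 5.1*c - 3.86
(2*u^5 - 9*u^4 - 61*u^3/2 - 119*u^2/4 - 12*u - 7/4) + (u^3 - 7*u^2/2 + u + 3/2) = 2*u^5 - 9*u^4 - 59*u^3/2 - 133*u^2/4 - 11*u - 1/4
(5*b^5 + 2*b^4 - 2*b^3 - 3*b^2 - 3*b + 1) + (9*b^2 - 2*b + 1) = 5*b^5 + 2*b^4 - 2*b^3 + 6*b^2 - 5*b + 2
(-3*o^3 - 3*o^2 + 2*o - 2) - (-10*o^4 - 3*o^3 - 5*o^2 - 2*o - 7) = 10*o^4 + 2*o^2 + 4*o + 5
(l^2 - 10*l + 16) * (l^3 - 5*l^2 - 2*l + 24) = l^5 - 15*l^4 + 64*l^3 - 36*l^2 - 272*l + 384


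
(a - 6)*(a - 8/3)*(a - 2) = a^3 - 32*a^2/3 + 100*a/3 - 32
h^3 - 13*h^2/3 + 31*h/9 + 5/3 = (h - 3)*(h - 5/3)*(h + 1/3)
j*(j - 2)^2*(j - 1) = j^4 - 5*j^3 + 8*j^2 - 4*j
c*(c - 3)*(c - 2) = c^3 - 5*c^2 + 6*c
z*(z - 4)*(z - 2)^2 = z^4 - 8*z^3 + 20*z^2 - 16*z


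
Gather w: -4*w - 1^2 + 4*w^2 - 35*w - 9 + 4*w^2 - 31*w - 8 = 8*w^2 - 70*w - 18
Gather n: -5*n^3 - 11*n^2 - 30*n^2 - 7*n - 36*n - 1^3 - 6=-5*n^3 - 41*n^2 - 43*n - 7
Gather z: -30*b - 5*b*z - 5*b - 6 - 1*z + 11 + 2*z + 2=-35*b + z*(1 - 5*b) + 7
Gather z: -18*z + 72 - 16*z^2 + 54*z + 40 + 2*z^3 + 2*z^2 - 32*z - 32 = 2*z^3 - 14*z^2 + 4*z + 80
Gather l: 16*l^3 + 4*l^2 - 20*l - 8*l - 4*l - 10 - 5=16*l^3 + 4*l^2 - 32*l - 15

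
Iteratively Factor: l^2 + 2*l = (l)*(l + 2)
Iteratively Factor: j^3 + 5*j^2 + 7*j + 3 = (j + 1)*(j^2 + 4*j + 3) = (j + 1)*(j + 3)*(j + 1)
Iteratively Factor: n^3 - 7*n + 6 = (n - 2)*(n^2 + 2*n - 3) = (n - 2)*(n + 3)*(n - 1)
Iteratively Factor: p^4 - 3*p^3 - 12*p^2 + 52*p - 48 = (p - 3)*(p^3 - 12*p + 16) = (p - 3)*(p - 2)*(p^2 + 2*p - 8) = (p - 3)*(p - 2)^2*(p + 4)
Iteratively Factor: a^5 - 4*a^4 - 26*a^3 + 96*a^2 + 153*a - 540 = (a + 4)*(a^4 - 8*a^3 + 6*a^2 + 72*a - 135) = (a - 3)*(a + 4)*(a^3 - 5*a^2 - 9*a + 45) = (a - 3)*(a + 3)*(a + 4)*(a^2 - 8*a + 15) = (a - 3)^2*(a + 3)*(a + 4)*(a - 5)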